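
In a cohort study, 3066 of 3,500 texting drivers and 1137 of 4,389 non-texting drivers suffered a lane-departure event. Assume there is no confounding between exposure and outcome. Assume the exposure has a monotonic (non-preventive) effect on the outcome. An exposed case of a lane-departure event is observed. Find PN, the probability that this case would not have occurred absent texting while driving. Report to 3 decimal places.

p₁ = P(outcome | exposed) = 3066/3500 = 0.876
p₀ = P(outcome | unexposed) = 1137/4389 = 0.25906
Under exogeneity and monotonicity, PN = (p₁ − p₀) / p₁.
PN = (0.876 − 0.25906) / 0.876 = 0.61694 / 0.876 ≈ 0.7043

PN ≈ 0.704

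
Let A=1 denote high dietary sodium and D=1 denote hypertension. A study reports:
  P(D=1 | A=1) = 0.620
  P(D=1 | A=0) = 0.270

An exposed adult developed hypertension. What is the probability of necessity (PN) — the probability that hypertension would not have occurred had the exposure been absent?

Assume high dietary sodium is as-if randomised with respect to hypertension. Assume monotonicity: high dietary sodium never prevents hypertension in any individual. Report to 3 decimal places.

PN ≈ 0.565

Let p₁ = 0.62, p₀ = 0.27.
Under exogeneity and monotonicity, PN = (p₁ − p₀) / p₁.
PN = (0.62 − 0.27) / 0.62 = 0.35 / 0.62 ≈ 0.5645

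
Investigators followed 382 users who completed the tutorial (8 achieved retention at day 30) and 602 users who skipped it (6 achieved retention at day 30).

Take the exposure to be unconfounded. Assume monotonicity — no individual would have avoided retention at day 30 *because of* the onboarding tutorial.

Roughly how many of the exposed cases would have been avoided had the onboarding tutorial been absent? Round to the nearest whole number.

about 4 cases

p₁ = P(outcome | exposed) = 8/382 = 0.020942
p₀ = P(outcome | unexposed) = 6/602 = 0.0099668
PN = (p₁ − p₀)/p₁ = (0.020942 − 0.0099668) / 0.020942 ≈ 0.52409.
Attributable cases ≈ PN × (exposed cases) = 0.52409 × 8 ≈ 4.19.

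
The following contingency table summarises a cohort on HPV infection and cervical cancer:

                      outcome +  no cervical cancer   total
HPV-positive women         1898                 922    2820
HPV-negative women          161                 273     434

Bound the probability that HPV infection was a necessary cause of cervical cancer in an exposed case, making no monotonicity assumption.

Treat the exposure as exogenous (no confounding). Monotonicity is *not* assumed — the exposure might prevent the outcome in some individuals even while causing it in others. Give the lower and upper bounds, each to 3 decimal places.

p₁ = P(outcome | exposed) = 1898/2820 = 0.67305
p₀ = P(outcome | unexposed) = 161/434 = 0.37097
Under exogeneity alone the bounds on PN are max{0,(p₁−p₀)/p₁} ≤ PN ≤ min{1,(1−p₀)/p₁}.
  lower = (p₁ − p₀)/p₁ = 0.30208 / 0.67305 ≈ 0.4488
  upper = min{1, (1 − p₀)/p₁} = 0.62903 / 0.67305 ≈ 0.9346

0.449 ≤ PN ≤ 0.935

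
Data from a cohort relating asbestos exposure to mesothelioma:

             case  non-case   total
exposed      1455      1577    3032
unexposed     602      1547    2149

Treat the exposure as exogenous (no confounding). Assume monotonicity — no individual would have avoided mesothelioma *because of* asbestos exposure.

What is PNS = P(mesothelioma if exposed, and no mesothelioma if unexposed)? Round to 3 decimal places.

p₁ = P(outcome | exposed) = 1455/3032 = 0.47988
p₀ = P(outcome | unexposed) = 602/2149 = 0.28013
Under exogeneity and monotonicity, PNS = p₁ − p₀.
PNS = 0.47988 − 0.28013 = 0.19975

PNS ≈ 0.200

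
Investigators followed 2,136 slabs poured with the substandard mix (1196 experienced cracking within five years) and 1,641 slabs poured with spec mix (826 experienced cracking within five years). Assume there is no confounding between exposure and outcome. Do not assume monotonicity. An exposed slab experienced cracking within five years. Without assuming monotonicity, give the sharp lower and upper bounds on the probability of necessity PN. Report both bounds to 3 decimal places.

p₁ = P(outcome | exposed) = 1196/2136 = 0.55993
p₀ = P(outcome | unexposed) = 826/1641 = 0.50335
Under exogeneity alone the bounds on PN are max{0,(p₁−p₀)/p₁} ≤ PN ≤ min{1,(1−p₀)/p₁}.
  lower = (p₁ − p₀)/p₁ = 0.056573 / 0.55993 ≈ 0.1010
  upper = min{1, (1 − p₀)/p₁} = 0.49665 / 0.55993 ≈ 0.8870

0.101 ≤ PN ≤ 0.887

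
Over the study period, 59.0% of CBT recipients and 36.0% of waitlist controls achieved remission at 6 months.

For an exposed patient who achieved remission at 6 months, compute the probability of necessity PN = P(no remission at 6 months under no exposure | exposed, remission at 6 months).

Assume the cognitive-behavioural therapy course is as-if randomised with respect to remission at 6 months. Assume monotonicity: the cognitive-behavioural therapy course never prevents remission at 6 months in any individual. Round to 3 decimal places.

PN ≈ 0.390

p₁ = 0.59, p₀ = 0.36.
Under exogeneity and monotonicity, PN = (p₁ − p₀) / p₁.
PN = (0.59 − 0.36) / 0.59 = 0.23 / 0.59 ≈ 0.3898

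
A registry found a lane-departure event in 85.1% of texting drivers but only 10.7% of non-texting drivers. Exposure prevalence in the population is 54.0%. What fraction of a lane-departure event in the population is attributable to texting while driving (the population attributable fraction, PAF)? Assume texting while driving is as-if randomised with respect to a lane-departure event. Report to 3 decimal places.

p₁ = 0.851, p₀ = 0.107.
Overall risk P(Y=1) = π·p₁ + (1−π)·p₀ = 0.54×0.851 + 0.46×0.107 = 0.50876.
Under exogeneity, PAF = [P(Y=1) − p₀] / P(Y=1).
PAF = (0.50876 − 0.107) / 0.50876 ≈ 0.7897

PAF ≈ 0.790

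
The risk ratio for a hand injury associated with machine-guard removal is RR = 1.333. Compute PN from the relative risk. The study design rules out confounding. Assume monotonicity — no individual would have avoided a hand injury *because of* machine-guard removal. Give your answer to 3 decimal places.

Under exogeneity and monotonicity, PN = (RR − 1) / RR = 1 − 1/RR.
PN = (1.333 − 1) / 1.333 = 0.333 / 1.333 ≈ 0.2498

PN ≈ 0.250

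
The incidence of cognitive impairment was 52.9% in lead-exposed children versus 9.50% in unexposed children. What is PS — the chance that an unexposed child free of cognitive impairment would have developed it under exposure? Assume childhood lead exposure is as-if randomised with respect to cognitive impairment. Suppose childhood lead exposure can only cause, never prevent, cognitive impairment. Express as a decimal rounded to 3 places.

p₁ = 0.529, p₀ = 0.095.
Under exogeneity and monotonicity, PS = (p₁ − p₀) / (1 − p₀).
PS = (0.529 − 0.095) / (1 − 0.095) = 0.434 / 0.905 ≈ 0.4796

PS ≈ 0.480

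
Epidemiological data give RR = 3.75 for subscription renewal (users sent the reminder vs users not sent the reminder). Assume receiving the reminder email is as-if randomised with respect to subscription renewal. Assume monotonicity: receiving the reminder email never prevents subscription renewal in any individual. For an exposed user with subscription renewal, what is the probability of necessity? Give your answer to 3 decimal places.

Under exogeneity and monotonicity, PN = (RR − 1) / RR = 1 − 1/RR.
PN = (3.75 − 1) / 3.75 = 2.75 / 3.75 ≈ 0.7333

PN ≈ 0.733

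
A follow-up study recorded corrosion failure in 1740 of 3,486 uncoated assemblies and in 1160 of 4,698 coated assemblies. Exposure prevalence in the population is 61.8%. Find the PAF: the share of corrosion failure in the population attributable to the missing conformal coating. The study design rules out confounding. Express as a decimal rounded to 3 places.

PAF ≈ 0.387

p₁ = P(outcome | exposed) = 1740/3486 = 0.49914
p₀ = P(outcome | unexposed) = 1160/4698 = 0.24691
Overall risk P(Y=1) = π·p₁ + (1−π)·p₀ = 0.618×0.49914 + 0.382×0.24691 = 0.40279.
Under exogeneity, PAF = [P(Y=1) − p₀] / P(Y=1).
PAF = (0.40279 − 0.24691) / 0.40279 ≈ 0.3870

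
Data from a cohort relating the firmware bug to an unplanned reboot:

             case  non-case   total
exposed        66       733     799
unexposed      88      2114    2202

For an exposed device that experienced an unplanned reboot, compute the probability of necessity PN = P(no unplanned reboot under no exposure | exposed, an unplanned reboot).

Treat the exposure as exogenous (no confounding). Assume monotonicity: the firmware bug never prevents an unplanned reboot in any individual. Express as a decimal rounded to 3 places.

p₁ = P(outcome | exposed) = 66/799 = 0.082603
p₀ = P(outcome | unexposed) = 88/2202 = 0.039964
Under exogeneity and monotonicity, PN = (p₁ − p₀) / p₁.
PN = (0.082603 − 0.039964) / 0.082603 = 0.04264 / 0.082603 ≈ 0.5162

PN ≈ 0.516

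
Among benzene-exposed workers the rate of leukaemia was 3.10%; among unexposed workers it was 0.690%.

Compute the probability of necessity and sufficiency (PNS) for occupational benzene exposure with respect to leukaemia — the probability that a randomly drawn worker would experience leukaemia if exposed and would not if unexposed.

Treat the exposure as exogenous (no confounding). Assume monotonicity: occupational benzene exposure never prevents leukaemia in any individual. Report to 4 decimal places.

p₁ = 0.031, p₀ = 0.0069.
Under exogeneity and monotonicity, PNS = p₁ − p₀.
PNS = 0.031 − 0.0069 = 0.0241

PNS ≈ 0.0241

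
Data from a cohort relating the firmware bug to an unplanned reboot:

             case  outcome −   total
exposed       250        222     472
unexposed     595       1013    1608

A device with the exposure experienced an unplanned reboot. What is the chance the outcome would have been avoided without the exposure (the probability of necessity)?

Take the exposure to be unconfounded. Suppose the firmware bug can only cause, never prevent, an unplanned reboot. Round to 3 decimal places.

PN ≈ 0.301

p₁ = P(outcome | exposed) = 250/472 = 0.52966
p₀ = P(outcome | unexposed) = 595/1608 = 0.37002
Under exogeneity and monotonicity, PN = (p₁ − p₀) / p₁.
PN = (0.52966 − 0.37002) / 0.52966 = 0.15964 / 0.52966 ≈ 0.3014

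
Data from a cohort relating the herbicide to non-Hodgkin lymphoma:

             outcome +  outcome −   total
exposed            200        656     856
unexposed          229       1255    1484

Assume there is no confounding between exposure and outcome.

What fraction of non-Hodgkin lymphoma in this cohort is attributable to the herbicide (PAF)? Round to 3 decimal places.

PAF ≈ 0.158

p₁ = P(outcome | exposed) = 200/856 = 0.23364
p₀ = P(outcome | unexposed) = 229/1484 = 0.15431
Exposure prevalence π = 856/2340 = 0.36581; overall risk P(Y=1) = 0.18333.
Under exogeneity, PAF = [P(Y=1) − p₀]/P(Y=1).
PAF = (0.18333 − 0.15431) / 0.18333 ≈ 0.1583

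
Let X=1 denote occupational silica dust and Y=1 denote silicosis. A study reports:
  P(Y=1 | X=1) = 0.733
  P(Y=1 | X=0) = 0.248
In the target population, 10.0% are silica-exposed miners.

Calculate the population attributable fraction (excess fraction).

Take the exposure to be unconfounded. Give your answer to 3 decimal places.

PAF ≈ 0.164

Let p₁ = 0.733, p₀ = 0.248.
Overall risk P(Y=1) = π·p₁ + (1−π)·p₀ = 0.1×0.733 + 0.9×0.248 = 0.2965.
Under exogeneity, PAF = [P(Y=1) − p₀] / P(Y=1).
PAF = (0.2965 − 0.248) / 0.2965 ≈ 0.1636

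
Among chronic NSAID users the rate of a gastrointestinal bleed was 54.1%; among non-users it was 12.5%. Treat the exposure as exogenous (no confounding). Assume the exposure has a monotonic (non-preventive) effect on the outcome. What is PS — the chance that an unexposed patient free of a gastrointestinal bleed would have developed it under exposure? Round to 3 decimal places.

PS ≈ 0.475

p₁ = 0.541, p₀ = 0.125.
Under exogeneity and monotonicity, PS = (p₁ − p₀) / (1 − p₀).
PS = (0.541 − 0.125) / (1 − 0.125) = 0.416 / 0.875 ≈ 0.4754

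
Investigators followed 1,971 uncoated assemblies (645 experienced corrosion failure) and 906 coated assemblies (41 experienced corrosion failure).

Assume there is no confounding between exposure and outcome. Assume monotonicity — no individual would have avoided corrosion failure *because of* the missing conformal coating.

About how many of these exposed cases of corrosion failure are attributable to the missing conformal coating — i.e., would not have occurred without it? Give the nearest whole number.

p₁ = P(outcome | exposed) = 645/1971 = 0.32725
p₀ = P(outcome | unexposed) = 41/906 = 0.045254
PN = (p₁ − p₀)/p₁ = (0.32725 − 0.045254) / 0.32725 ≈ 0.86171.
Attributable cases ≈ PN × (exposed cases) = 0.86171 × 645 ≈ 555.80.

about 556 cases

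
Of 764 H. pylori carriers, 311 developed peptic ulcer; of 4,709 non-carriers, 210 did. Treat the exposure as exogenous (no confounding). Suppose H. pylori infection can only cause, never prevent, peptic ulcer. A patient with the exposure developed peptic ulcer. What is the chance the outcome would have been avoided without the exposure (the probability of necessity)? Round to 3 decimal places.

PN ≈ 0.890

p₁ = P(outcome | exposed) = 311/764 = 0.40707
p₀ = P(outcome | unexposed) = 210/4709 = 0.044595
Under exogeneity and monotonicity, PN = (p₁ − p₀) / p₁.
PN = (0.40707 − 0.044595) / 0.40707 = 0.36247 / 0.40707 ≈ 0.8904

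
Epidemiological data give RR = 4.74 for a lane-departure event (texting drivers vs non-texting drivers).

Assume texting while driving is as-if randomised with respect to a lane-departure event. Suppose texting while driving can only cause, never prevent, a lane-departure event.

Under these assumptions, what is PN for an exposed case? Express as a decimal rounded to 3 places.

PN ≈ 0.789

Under exogeneity and monotonicity, PN = (RR − 1) / RR = 1 − 1/RR.
PN = (4.74 − 1) / 4.74 = 3.74 / 4.74 ≈ 0.7890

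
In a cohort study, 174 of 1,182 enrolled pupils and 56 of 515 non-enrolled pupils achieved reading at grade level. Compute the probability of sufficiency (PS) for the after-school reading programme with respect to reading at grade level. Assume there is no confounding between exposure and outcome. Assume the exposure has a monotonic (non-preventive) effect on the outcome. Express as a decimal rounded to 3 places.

p₁ = P(outcome | exposed) = 174/1182 = 0.14721
p₀ = P(outcome | unexposed) = 56/515 = 0.10874
Under exogeneity and monotonicity, PS = (p₁ − p₀) / (1 − p₀).
PS = (0.14721 − 0.10874) / (1 − 0.10874) = 0.03847 / 0.89126 ≈ 0.0432

PS ≈ 0.043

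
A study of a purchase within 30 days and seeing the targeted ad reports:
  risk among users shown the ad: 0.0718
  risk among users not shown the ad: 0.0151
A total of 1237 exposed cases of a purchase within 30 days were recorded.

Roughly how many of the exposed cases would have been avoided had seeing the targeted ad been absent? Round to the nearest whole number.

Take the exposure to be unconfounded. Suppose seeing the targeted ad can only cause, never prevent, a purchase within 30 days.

Let p₁ = 0.0718, p₀ = 0.0151.
PN = (p₁ − p₀)/p₁ = (0.0718 − 0.0151) / 0.0718 ≈ 0.78969.
Attributable cases ≈ PN × (exposed cases) = 0.78969 × 1237 ≈ 976.85.

about 977 cases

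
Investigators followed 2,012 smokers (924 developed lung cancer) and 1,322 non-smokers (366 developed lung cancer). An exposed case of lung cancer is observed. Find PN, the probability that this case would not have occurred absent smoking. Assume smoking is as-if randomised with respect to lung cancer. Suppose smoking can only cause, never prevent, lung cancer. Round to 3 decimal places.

PN ≈ 0.397

p₁ = P(outcome | exposed) = 924/2012 = 0.45924
p₀ = P(outcome | unexposed) = 366/1322 = 0.27685
Under exogeneity and monotonicity, PN = (p₁ − p₀) / p₁.
PN = (0.45924 − 0.27685) / 0.45924 = 0.18239 / 0.45924 ≈ 0.3972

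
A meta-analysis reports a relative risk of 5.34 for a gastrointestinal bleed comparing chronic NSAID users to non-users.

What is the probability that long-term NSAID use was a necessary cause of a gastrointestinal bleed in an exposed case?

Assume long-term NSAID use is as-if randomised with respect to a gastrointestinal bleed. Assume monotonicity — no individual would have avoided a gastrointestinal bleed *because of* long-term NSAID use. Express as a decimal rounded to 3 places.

PN ≈ 0.813

Under exogeneity and monotonicity, PN = (RR − 1) / RR = 1 − 1/RR.
PN = (5.34 − 1) / 5.34 = 4.34 / 5.34 ≈ 0.8127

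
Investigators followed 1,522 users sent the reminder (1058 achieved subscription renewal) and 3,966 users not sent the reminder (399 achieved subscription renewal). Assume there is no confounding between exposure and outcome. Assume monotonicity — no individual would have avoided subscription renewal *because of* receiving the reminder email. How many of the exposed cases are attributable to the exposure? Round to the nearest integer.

about 905 cases

p₁ = P(outcome | exposed) = 1058/1522 = 0.69514
p₀ = P(outcome | unexposed) = 399/3966 = 0.10061
PN = (p₁ − p₀)/p₁ = (0.69514 − 0.10061) / 0.69514 ≈ 0.85527.
Attributable cases ≈ PN × (exposed cases) = 0.85527 × 1058 ≈ 904.88.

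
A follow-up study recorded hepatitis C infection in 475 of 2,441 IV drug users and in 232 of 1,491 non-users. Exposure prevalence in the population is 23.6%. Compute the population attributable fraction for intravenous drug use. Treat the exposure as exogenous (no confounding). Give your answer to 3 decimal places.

PAF ≈ 0.056

p₁ = P(outcome | exposed) = 475/2441 = 0.19459
p₀ = P(outcome | unexposed) = 232/1491 = 0.1556
Overall risk P(Y=1) = π·p₁ + (1−π)·p₀ = 0.236×0.19459 + 0.764×0.1556 = 0.1648.
Under exogeneity, PAF = [P(Y=1) − p₀] / P(Y=1).
PAF = (0.1648 − 0.1556) / 0.1648 ≈ 0.0558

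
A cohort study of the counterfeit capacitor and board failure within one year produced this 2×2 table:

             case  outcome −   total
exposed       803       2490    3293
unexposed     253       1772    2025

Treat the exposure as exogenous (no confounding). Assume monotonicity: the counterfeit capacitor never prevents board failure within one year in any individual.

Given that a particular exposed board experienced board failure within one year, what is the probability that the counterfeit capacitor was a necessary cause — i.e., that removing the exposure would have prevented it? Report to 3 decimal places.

PN ≈ 0.488

p₁ = P(outcome | exposed) = 803/3293 = 0.24385
p₀ = P(outcome | unexposed) = 253/2025 = 0.12494
Under exogeneity and monotonicity, PN = (p₁ − p₀)/p₁.
PN = (0.24385 − 0.12494) / 0.24385 ≈ 0.4876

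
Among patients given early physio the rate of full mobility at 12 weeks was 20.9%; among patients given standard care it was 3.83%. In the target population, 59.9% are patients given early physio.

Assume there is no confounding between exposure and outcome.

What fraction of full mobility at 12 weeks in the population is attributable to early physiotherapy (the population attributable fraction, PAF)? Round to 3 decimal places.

PAF ≈ 0.727

p₁ = 0.209, p₀ = 0.0383.
Overall risk P(Y=1) = π·p₁ + (1−π)·p₀ = 0.599×0.209 + 0.401×0.0383 = 0.14055.
Under exogeneity, PAF = [P(Y=1) − p₀] / P(Y=1).
PAF = (0.14055 − 0.0383) / 0.14055 ≈ 0.7275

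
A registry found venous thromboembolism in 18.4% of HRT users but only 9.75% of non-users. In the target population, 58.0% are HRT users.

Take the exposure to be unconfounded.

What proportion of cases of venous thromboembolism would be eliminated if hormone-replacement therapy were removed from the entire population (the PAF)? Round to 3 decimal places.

p₁ = 0.184, p₀ = 0.0975.
Overall risk P(Y=1) = π·p₁ + (1−π)·p₀ = 0.58×0.184 + 0.42×0.0975 = 0.14767.
Under exogeneity, PAF = [P(Y=1) − p₀] / P(Y=1).
PAF = (0.14767 − 0.0975) / 0.14767 ≈ 0.3397

PAF ≈ 0.340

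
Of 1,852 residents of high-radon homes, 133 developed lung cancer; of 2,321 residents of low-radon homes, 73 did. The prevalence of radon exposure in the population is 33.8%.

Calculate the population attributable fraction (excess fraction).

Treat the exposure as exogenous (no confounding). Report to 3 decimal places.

PAF ≈ 0.303

p₁ = P(outcome | exposed) = 133/1852 = 0.071814
p₀ = P(outcome | unexposed) = 73/2321 = 0.031452
Overall risk P(Y=1) = π·p₁ + (1−π)·p₀ = 0.338×0.071814 + 0.662×0.031452 = 0.045094.
Under exogeneity, PAF = [P(Y=1) − p₀] / P(Y=1).
PAF = (0.045094 − 0.031452) / 0.045094 ≈ 0.3025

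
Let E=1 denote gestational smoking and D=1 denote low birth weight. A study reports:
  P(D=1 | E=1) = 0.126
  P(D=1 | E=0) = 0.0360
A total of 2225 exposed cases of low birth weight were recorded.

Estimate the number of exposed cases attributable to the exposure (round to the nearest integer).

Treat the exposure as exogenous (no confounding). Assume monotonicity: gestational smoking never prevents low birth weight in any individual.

about 1589 cases

Let p₁ = 0.126, p₀ = 0.036.
PN = (p₁ − p₀)/p₁ = (0.126 − 0.036) / 0.126 ≈ 0.71429.
Attributable cases ≈ PN × (exposed cases) = 0.71429 × 2225 ≈ 1589.29.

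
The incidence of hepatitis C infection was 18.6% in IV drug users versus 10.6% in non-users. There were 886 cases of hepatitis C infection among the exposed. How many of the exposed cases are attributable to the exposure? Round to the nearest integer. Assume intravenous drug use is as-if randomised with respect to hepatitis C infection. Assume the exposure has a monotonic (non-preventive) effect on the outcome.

about 381 cases

p₁ = 0.186, p₀ = 0.106.
PN = (p₁ − p₀)/p₁ = (0.186 − 0.106) / 0.186 ≈ 0.43011.
Attributable cases ≈ PN × (exposed cases) = 0.43011 × 886 ≈ 381.08.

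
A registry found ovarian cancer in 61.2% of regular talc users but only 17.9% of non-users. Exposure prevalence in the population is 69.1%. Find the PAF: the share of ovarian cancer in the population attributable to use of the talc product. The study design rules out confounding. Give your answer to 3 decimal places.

p₁ = 0.612, p₀ = 0.179.
Overall risk P(Y=1) = π·p₁ + (1−π)·p₀ = 0.691×0.612 + 0.309×0.179 = 0.4782.
Under exogeneity, PAF = [P(Y=1) − p₀] / P(Y=1).
PAF = (0.4782 − 0.179) / 0.4782 ≈ 0.6257

PAF ≈ 0.626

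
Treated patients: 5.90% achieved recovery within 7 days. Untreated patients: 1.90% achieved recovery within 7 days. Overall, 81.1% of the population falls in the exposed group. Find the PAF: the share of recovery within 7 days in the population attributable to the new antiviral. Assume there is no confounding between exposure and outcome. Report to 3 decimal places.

p₁ = 0.059, p₀ = 0.019.
Overall risk P(Y=1) = π·p₁ + (1−π)·p₀ = 0.811×0.059 + 0.189×0.019 = 0.05144.
Under exogeneity, PAF = [P(Y=1) − p₀] / P(Y=1).
PAF = (0.05144 − 0.019) / 0.05144 ≈ 0.6306

PAF ≈ 0.631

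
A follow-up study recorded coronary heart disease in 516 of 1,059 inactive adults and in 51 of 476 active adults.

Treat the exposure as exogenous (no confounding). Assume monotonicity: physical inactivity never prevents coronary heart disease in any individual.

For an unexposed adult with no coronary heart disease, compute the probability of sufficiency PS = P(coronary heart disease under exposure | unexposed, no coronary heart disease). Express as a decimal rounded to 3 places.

PS ≈ 0.426

p₁ = P(outcome | exposed) = 516/1059 = 0.48725
p₀ = P(outcome | unexposed) = 51/476 = 0.10714
Under exogeneity and monotonicity, PS = (p₁ − p₀) / (1 − p₀).
PS = (0.48725 − 0.10714) / (1 − 0.10714) = 0.38011 / 0.89286 ≈ 0.4257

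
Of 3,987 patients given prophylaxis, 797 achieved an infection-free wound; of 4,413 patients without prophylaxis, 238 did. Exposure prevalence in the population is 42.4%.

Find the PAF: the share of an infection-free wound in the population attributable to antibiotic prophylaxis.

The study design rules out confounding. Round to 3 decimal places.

p₁ = P(outcome | exposed) = 797/3987 = 0.1999
p₀ = P(outcome | unexposed) = 238/4413 = 0.053932
Overall risk P(Y=1) = π·p₁ + (1−π)·p₀ = 0.424×0.1999 + 0.576×0.053932 = 0.11582.
Under exogeneity, PAF = [P(Y=1) − p₀] / P(Y=1).
PAF = (0.11582 − 0.053932) / 0.11582 ≈ 0.5344

PAF ≈ 0.534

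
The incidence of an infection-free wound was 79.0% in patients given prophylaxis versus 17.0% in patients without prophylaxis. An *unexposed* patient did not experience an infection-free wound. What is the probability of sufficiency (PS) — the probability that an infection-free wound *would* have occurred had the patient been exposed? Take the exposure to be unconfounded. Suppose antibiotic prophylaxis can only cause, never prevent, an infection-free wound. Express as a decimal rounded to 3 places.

p₁ = 0.79, p₀ = 0.17.
Under exogeneity and monotonicity, PS = (p₁ − p₀) / (1 − p₀).
PS = (0.79 − 0.17) / (1 − 0.17) = 0.62 / 0.83 ≈ 0.7470

PS ≈ 0.747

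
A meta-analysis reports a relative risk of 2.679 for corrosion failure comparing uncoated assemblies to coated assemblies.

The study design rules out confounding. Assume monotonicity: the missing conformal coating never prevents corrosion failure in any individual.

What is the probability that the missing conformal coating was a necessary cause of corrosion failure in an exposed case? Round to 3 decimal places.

PN ≈ 0.627

Under exogeneity and monotonicity, PN = (RR − 1) / RR = 1 − 1/RR.
PN = (2.679 − 1) / 2.679 = 1.679 / 2.679 ≈ 0.6267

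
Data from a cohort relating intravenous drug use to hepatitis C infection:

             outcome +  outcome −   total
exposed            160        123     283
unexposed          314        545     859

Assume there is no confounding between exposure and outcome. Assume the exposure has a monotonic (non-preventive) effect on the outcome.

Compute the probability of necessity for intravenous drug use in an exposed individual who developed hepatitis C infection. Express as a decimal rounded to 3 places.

p₁ = P(outcome | exposed) = 160/283 = 0.56537
p₀ = P(outcome | unexposed) = 314/859 = 0.36554
Under exogeneity and monotonicity, PN = (p₁ − p₀)/p₁.
PN = (0.56537 − 0.36554) / 0.56537 ≈ 0.3534

PN ≈ 0.353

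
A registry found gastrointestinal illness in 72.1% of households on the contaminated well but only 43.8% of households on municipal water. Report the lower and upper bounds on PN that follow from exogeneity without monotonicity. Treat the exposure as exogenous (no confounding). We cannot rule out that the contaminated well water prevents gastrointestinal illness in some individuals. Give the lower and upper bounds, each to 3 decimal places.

0.393 ≤ PN ≤ 0.779

p₁ = 0.721, p₀ = 0.438.
Under exogeneity alone the bounds on PN are max{0,(p₁−p₀)/p₁} ≤ PN ≤ min{1,(1−p₀)/p₁}.
  lower = (p₁ − p₀)/p₁ = 0.283 / 0.721 ≈ 0.3925
  upper = min{1, (1 − p₀)/p₁} = 0.562 / 0.721 ≈ 0.7795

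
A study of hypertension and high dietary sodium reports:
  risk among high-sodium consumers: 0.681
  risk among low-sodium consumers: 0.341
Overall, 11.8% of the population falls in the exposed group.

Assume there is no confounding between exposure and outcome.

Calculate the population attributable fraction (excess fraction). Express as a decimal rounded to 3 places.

Let p₁ = 0.681, p₀ = 0.341.
Overall risk P(Y=1) = π·p₁ + (1−π)·p₀ = 0.118×0.681 + 0.882×0.341 = 0.38112.
Under exogeneity, PAF = [P(Y=1) − p₀] / P(Y=1).
PAF = (0.38112 − 0.341) / 0.38112 ≈ 0.1053

PAF ≈ 0.105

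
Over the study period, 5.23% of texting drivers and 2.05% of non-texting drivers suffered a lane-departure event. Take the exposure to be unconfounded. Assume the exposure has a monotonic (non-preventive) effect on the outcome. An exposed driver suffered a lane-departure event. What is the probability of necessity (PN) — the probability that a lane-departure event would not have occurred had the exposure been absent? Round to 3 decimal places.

PN ≈ 0.608

p₁ = 0.0523, p₀ = 0.0205.
Under exogeneity and monotonicity, PN = (p₁ − p₀) / p₁.
PN = (0.0523 − 0.0205) / 0.0523 = 0.0318 / 0.0523 ≈ 0.6080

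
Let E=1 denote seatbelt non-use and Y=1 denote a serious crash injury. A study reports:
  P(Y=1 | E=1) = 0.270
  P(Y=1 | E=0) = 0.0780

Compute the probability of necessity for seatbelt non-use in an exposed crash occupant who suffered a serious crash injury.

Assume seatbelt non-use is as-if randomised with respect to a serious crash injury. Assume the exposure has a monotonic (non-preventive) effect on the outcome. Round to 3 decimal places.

Let p₁ = 0.27, p₀ = 0.078.
Under exogeneity and monotonicity, PN = (p₁ − p₀) / p₁.
PN = (0.27 − 0.078) / 0.27 = 0.192 / 0.27 ≈ 0.7111

PN ≈ 0.711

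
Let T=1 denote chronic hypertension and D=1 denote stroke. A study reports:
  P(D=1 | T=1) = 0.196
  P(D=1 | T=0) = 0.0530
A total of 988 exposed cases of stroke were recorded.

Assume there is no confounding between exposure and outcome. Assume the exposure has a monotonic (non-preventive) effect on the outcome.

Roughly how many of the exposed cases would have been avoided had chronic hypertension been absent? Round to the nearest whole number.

about 721 cases

Let p₁ = 0.196, p₀ = 0.053.
PN = (p₁ − p₀)/p₁ = (0.196 − 0.053) / 0.196 ≈ 0.72959.
Attributable cases ≈ PN × (exposed cases) = 0.72959 × 988 ≈ 720.84.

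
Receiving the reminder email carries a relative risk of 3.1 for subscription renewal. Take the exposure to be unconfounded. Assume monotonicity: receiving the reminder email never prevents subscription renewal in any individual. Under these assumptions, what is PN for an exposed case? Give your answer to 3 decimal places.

Under exogeneity and monotonicity, PN = (RR − 1) / RR = 1 − 1/RR.
PN = (3.1 − 1) / 3.1 = 2.1 / 3.1 ≈ 0.6774

PN ≈ 0.677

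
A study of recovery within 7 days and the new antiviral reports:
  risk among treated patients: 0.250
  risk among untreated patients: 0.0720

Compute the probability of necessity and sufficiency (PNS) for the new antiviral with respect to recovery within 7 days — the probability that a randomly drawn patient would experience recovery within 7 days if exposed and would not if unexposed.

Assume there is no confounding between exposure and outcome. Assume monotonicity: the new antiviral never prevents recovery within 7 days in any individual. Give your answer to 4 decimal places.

Let p₁ = 0.25, p₀ = 0.072.
Under exogeneity and monotonicity, PNS = p₁ − p₀.
PNS = 0.25 − 0.072 = 0.178

PNS ≈ 0.1780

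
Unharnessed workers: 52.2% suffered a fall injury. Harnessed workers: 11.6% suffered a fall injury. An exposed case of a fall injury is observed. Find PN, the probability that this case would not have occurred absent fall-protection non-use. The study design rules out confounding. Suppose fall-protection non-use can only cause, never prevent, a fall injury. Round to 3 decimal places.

p₁ = 0.522, p₀ = 0.116.
Under exogeneity and monotonicity, PN = (p₁ − p₀) / p₁.
PN = (0.522 − 0.116) / 0.522 = 0.406 / 0.522 ≈ 0.7778

PN ≈ 0.778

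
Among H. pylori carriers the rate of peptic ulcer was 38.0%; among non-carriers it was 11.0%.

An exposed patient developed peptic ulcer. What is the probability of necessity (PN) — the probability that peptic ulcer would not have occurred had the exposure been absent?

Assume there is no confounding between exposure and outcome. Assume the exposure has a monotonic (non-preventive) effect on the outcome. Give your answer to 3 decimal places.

p₁ = 0.38, p₀ = 0.11.
Under exogeneity and monotonicity, PN = (p₁ − p₀) / p₁.
PN = (0.38 − 0.11) / 0.38 = 0.27 / 0.38 ≈ 0.7105

PN ≈ 0.711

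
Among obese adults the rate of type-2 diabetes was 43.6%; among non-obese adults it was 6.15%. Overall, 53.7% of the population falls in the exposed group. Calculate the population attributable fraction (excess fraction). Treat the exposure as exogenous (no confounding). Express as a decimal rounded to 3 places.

PAF ≈ 0.766

p₁ = 0.436, p₀ = 0.0615.
Overall risk P(Y=1) = π·p₁ + (1−π)·p₀ = 0.537×0.436 + 0.463×0.0615 = 0.26261.
Under exogeneity, PAF = [P(Y=1) − p₀] / P(Y=1).
PAF = (0.26261 − 0.0615) / 0.26261 ≈ 0.7658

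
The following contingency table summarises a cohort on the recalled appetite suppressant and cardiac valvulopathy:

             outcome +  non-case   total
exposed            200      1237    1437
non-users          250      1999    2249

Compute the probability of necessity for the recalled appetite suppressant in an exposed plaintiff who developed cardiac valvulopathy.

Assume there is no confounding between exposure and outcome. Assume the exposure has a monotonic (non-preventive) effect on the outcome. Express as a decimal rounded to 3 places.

PN ≈ 0.201

p₁ = P(outcome | exposed) = 200/1437 = 0.13918
p₀ = P(outcome | unexposed) = 250/2249 = 0.11116
Under exogeneity and monotonicity, PN = (p₁ − p₀) / p₁.
PN = (0.13918 − 0.11116) / 0.13918 = 0.028018 / 0.13918 ≈ 0.2013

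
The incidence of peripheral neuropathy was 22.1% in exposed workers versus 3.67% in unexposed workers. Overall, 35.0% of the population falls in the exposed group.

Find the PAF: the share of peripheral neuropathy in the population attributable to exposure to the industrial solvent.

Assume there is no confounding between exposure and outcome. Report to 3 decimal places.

PAF ≈ 0.637

p₁ = 0.221, p₀ = 0.0367.
Overall risk P(Y=1) = π·p₁ + (1−π)·p₀ = 0.35×0.221 + 0.65×0.0367 = 0.10121.
Under exogeneity, PAF = [P(Y=1) − p₀] / P(Y=1).
PAF = (0.10121 − 0.0367) / 0.10121 ≈ 0.6374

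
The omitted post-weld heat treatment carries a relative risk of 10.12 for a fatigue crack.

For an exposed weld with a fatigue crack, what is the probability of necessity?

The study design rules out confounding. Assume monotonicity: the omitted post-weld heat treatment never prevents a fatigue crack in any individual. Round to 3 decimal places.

PN ≈ 0.901

Under exogeneity and monotonicity, PN = (RR − 1) / RR = 1 − 1/RR.
PN = (10.12 − 1) / 10.12 = 9.12 / 10.12 ≈ 0.9012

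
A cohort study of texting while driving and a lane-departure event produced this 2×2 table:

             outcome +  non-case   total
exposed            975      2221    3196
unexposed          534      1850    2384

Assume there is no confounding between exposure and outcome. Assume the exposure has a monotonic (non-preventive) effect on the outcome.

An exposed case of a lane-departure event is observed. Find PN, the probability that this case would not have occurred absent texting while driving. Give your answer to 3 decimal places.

p₁ = P(outcome | exposed) = 975/3196 = 0.30507
p₀ = P(outcome | unexposed) = 534/2384 = 0.22399
Under exogeneity and monotonicity, PN = (p₁ − p₀) / p₁.
PN = (0.30507 − 0.22399) / 0.30507 = 0.081076 / 0.30507 ≈ 0.2658

PN ≈ 0.266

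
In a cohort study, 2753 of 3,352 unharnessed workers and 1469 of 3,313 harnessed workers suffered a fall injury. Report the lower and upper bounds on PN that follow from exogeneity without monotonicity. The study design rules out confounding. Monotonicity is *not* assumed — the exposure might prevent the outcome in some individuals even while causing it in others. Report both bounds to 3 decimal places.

p₁ = P(outcome | exposed) = 2753/3352 = 0.8213
p₀ = P(outcome | unexposed) = 1469/3313 = 0.4434
Under exogeneity alone the bounds on PN are max{0,(p₁−p₀)/p₁} ≤ PN ≤ min{1,(1−p₀)/p₁}.
  lower = (p₁ − p₀)/p₁ = 0.3779 / 0.8213 ≈ 0.4601
  upper = min{1, (1 − p₀)/p₁} = 0.5566 / 0.8213 ≈ 0.6777

0.460 ≤ PN ≤ 0.678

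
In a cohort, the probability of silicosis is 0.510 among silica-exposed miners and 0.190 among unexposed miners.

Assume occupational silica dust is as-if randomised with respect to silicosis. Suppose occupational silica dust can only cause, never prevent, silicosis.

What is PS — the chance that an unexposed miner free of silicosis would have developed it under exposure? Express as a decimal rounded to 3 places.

PS ≈ 0.395

Let p₁ = 0.51, p₀ = 0.19.
Under exogeneity and monotonicity, PS = (p₁ − p₀) / (1 − p₀).
PS = (0.51 − 0.19) / (1 − 0.19) = 0.32 / 0.81 ≈ 0.3951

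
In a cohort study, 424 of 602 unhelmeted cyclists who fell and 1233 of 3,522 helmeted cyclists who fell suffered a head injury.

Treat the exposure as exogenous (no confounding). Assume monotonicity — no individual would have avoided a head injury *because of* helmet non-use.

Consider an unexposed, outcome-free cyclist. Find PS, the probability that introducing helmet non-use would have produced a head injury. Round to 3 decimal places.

PS ≈ 0.545

p₁ = P(outcome | exposed) = 424/602 = 0.70432
p₀ = P(outcome | unexposed) = 1233/3522 = 0.35009
Under exogeneity and monotonicity, PS = (p₁ − p₀) / (1 − p₀).
PS = (0.70432 − 0.35009) / (1 − 0.35009) = 0.35423 / 0.64991 ≈ 0.5450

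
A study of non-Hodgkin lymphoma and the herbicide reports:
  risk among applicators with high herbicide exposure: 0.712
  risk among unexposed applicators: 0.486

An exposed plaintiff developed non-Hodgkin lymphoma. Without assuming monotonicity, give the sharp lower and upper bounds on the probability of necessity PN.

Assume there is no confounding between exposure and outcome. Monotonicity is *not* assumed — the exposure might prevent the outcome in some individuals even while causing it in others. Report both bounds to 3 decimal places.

0.317 ≤ PN ≤ 0.722

Let p₁ = 0.712, p₀ = 0.486.
Under exogeneity alone the bounds on PN are max{0,(p₁−p₀)/p₁} ≤ PN ≤ min{1,(1−p₀)/p₁}.
  lower = (p₁ − p₀)/p₁ = 0.226 / 0.712 ≈ 0.3174
  upper = min{1, (1 − p₀)/p₁} = 0.514 / 0.712 ≈ 0.7219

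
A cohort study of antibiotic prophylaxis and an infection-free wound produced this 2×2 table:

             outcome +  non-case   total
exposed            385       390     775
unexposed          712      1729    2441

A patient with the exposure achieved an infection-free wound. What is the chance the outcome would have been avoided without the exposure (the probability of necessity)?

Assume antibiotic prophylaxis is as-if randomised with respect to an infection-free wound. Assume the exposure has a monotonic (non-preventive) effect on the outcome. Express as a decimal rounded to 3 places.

p₁ = P(outcome | exposed) = 385/775 = 0.49677
p₀ = P(outcome | unexposed) = 712/2441 = 0.29168
Under exogeneity and monotonicity, PN = (p₁ − p₀)/p₁.
PN = (0.49677 − 0.29168) / 0.49677 ≈ 0.4128

PN ≈ 0.413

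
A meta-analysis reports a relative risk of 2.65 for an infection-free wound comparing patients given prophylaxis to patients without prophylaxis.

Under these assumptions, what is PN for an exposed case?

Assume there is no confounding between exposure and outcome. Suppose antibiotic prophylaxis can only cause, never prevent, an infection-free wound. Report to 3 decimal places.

Under exogeneity and monotonicity, PN = (RR − 1) / RR = 1 − 1/RR.
PN = (2.65 − 1) / 2.65 = 1.65 / 2.65 ≈ 0.6226

PN ≈ 0.623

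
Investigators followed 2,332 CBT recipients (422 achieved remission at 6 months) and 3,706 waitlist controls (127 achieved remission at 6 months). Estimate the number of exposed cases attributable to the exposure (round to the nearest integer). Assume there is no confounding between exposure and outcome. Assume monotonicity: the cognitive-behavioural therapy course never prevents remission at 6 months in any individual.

p₁ = P(outcome | exposed) = 422/2332 = 0.18096
p₀ = P(outcome | unexposed) = 127/3706 = 0.034269
PN = (p₁ − p₀)/p₁ = (0.18096 − 0.034269) / 0.18096 ≈ 0.81063.
Attributable cases ≈ PN × (exposed cases) = 0.81063 × 422 ≈ 342.09.

about 342 cases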